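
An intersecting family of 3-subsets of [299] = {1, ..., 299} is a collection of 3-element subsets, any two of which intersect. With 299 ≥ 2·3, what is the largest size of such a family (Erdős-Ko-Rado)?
max |F| = C(298, 2) = 44253

The Erdős-Ko-Rado theorem states: for n ≥ 2k, an intersecting family of k-subsets of an n-element set has size at most C(n − 1, k − 1), with equality for 'star' families {A ⊆ [n] : |A| = k, i ∈ A} (fix an element i). For n = 299, k = 3: C(298, 2) = 44253.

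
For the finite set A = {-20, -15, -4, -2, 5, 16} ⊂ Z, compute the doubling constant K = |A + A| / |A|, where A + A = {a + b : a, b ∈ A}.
K = |A + A| / |A| = 19/6

Enumerate A + A = {a + b : a, b ∈ A}. With |A| = 6, there are |A|^2 = 36 ordered sum pairs; collecting distinct values, A + A = {-40, -35, -30, -24, -22, -19, -17, -15, -10, -8, -6, -4, 1, 3, 10, 12, 14, 21, 32}, so |A + A| = 19. Thus K = 19/6. For comparison, the minimum possible |A + A| over all 6-element sets is 2·6 − 1 = 11 (so min K = 11/6), attained only by arithmetic progressions.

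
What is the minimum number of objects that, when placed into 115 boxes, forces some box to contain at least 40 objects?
n = (40 − 1)·115 + 1 = 4486

By the generalised pigeonhole principle, to guarantee some box contains ≥ r objects we need more than (r − 1) · k objects total. Threshold: n = (r − 1) · k + 1. With r = 40 and k = 115: n = 39 · 115 + 1 = 4485 + 1 = 4486. For n = 4485 = 39 · 115, we can put exactly 39 objects in every box, avoiding 40 in any single one — so 4486 is tight.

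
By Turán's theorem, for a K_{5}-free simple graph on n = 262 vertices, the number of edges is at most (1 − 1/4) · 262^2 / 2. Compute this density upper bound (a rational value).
Turán density bound = (3/4) · 262^2/2 = 51483/2 ≈ 25741.5

Turán's theorem: ex(n, K_{r+1}) is achieved by the complete r-partite Turán graph T(n, r) with parts as balanced as possible, and is at most (1 − 1/r) · n^2/2. For r = 4, n = 262: the density bound is (3/4) · 68644/2 = 51483/2 ≈ 25741.5. The integer-valued extremum is e(T(262, 4)) = 25741, which is strictly less than the density bound 51483/2 since 4 ∤ 262 (the parts of T(262, 4) cannot all be equal).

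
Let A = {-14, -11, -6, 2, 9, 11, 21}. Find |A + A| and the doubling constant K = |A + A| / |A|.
K = |A + A| / |A| = 27/7

Enumerate A + A = {a + b : a, b ∈ A}. With |A| = 7, there are |A|^2 = 49 ordered sum pairs; collecting distinct values, A + A = {-28, -25, -22, -20, -17, -12, -9, -5, -4, -3, -2, 0, 3, 4, 5, 7, 10, 11, 13, 15, 18, 20, 22, 23, 30, 32, 42}, so |A + A| = 27. Thus K = 27/7. For comparison, the minimum possible |A + A| over all 7-element sets is 2·7 − 1 = 13 (so min K = 13/7), attained only by arithmetic progressions.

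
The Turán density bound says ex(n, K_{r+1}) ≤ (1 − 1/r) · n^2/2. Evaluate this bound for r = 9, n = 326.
Turán density bound = (8/9) · 326^2/2 = 425104/9 ≈ 47233.7778

Turán's theorem: ex(n, K_{r+1}) is achieved by the complete r-partite Turán graph T(n, r) with parts as balanced as possible, and is at most (1 − 1/r) · n^2/2. For r = 9, n = 326: the density bound is (8/9) · 106276/2 = 425104/9 ≈ 47233.7778. The integer-valued extremum is e(T(326, 9)) = 47233, which is strictly less than the density bound 425104/9 since 9 ∤ 326 (the parts of T(326, 9) cannot all be equal).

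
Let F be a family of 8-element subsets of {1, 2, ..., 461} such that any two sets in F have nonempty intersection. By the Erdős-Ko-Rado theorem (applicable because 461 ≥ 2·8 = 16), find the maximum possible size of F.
max |F| = C(460, 7) = 825949987663320

Erdős-Ko-Rado (1961): when n ≥ 2k, max |F| = C(n−1, k−1). The bound is attained by the star {A : i ∈ A} for any fixed i ∈ [n]. Here C(461−1, 8−1) = C(460, 7) = 825949987663320.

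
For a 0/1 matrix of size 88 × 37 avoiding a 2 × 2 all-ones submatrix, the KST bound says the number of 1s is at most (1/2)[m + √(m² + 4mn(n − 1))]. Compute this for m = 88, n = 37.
z(88, 37; 2, 2) ≤ (1/2)[88 + √(88² + 4·88·37·36)] = (1/2)[88 + √476608] = 389.184

Kővári–Sós–Turán: let r_1, ..., r_88 be the row sums and z = Σ r_i the total number of 1s. Each pair of columns can share at most one row with both entries 1 (else a 2×2 all-ones block appears), so Σ_i C(r_i, 2) ≤ C(37, 2) = 666. By convexity Σ_i C(r_i, 2) ≥ 88·C(z/88, 2) = z(z − 88)/(2·88), giving z² − 88z − 88·37·36 ≤ 0 and hence z ≤ (1/2)[88 + √(7744 + 4·117216)] = (1/2)[88 + √476608] ≈ (1/2)(88 + 690.368) = 389.184.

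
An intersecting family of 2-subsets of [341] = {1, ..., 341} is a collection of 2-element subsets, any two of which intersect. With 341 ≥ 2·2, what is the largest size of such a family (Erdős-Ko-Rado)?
max |F| = C(340, 1) = 340

Erdős-Ko-Rado (1961): when n ≥ 2k, max |F| = C(n−1, k−1). The bound is attained by the star {A : i ∈ A} for any fixed i ∈ [n]. Here C(341−1, 2−1) = C(340, 1) = 340.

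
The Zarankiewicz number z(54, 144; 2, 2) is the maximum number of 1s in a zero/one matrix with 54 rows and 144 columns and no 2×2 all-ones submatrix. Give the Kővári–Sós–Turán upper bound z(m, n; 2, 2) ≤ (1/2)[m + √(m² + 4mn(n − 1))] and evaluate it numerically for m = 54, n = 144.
z(54, 144; 2, 2) ≤ (1/2)[54 + √(54² + 4·54·144·143)] = (1/2)[54 + √4450788] = 1081.8445

Kővári–Sós–Turán: let r_1, ..., r_54 be the row sums and z = Σ r_i the total number of 1s. Each pair of columns can share at most one row with both entries 1 (else a 2×2 all-ones block appears), so Σ_i C(r_i, 2) ≤ C(144, 2) = 10296. By convexity Σ_i C(r_i, 2) ≥ 54·C(z/54, 2) = z(z − 54)/(2·54), giving z² − 54z − 54·144·143 ≤ 0 and hence z ≤ (1/2)[54 + √(2916 + 4·1111968)] = (1/2)[54 + √4450788] ≈ (1/2)(54 + 2109.6891) = 1081.8445.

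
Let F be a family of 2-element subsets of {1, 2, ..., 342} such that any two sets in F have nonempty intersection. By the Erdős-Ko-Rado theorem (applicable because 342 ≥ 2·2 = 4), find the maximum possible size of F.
max |F| = C(341, 1) = 341

Erdős-Ko-Rado (1961): when n ≥ 2k, max |F| = C(n−1, k−1). The bound is attained by the star {A : i ∈ A} for any fixed i ∈ [n]. Here C(342−1, 2−1) = C(341, 1) = 341.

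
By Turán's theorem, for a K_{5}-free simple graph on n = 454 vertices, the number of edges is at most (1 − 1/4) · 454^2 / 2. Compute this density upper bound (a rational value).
Turán density bound = (3/4) · 454^2/2 = 154587/2 ≈ 77293.5

Turán's theorem: ex(n, K_{r+1}) is achieved by the complete r-partite Turán graph T(n, r) with parts as balanced as possible, and is at most (1 − 1/r) · n^2/2. For r = 4, n = 454: the density bound is (3/4) · 206116/2 = 154587/2 ≈ 77293.5. The integer-valued extremum is e(T(454, 4)) = 77293, which is strictly less than the density bound 154587/2 since 4 ∤ 454 (the parts of T(454, 4) cannot all be equal).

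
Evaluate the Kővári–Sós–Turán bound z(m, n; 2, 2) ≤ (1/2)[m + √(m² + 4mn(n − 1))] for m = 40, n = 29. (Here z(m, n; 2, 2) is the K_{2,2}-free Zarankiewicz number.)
z(40, 29; 2, 2) ≤ (1/2)[40 + √(40² + 4·40·29·28)] = (1/2)[40 + √131520] = 201.3284

Kővári–Sós–Turán: let r_1, ..., r_40 be the row sums and z = Σ r_i the total number of 1s. Each pair of columns can share at most one row with both entries 1 (else a 2×2 all-ones block appears), so Σ_i C(r_i, 2) ≤ C(29, 2) = 406. By convexity Σ_i C(r_i, 2) ≥ 40·C(z/40, 2) = z(z − 40)/(2·40), giving z² − 40z − 40·29·28 ≤ 0 and hence z ≤ (1/2)[40 + √(1600 + 4·32480)] = (1/2)[40 + √131520] ≈ (1/2)(40 + 362.6569) = 201.3284.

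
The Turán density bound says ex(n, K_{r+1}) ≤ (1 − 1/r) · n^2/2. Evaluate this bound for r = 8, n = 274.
Turán density bound = (7/8) · 274^2/2 = 131383/4 ≈ 32845.75

Turán's theorem: ex(n, K_{r+1}) is achieved by the complete r-partite Turán graph T(n, r) with parts as balanced as possible, and is at most (1 − 1/r) · n^2/2. For r = 8, n = 274: the density bound is (7/8) · 75076/2 = 131383/4 ≈ 32845.75. The integer-valued extremum is e(T(274, 8)) = 32845, which is strictly less than the density bound 131383/4 since 8 ∤ 274 (the parts of T(274, 8) cannot all be equal).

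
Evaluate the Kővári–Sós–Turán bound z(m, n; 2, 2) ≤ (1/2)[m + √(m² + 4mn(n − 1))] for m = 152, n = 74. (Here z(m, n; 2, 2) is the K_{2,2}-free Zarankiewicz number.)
z(152, 74; 2, 2) ≤ (1/2)[152 + √(152² + 4·152·74·73)] = (1/2)[152 + √3307520] = 985.3294

Kővári–Sós–Turán: let r_1, ..., r_152 be the row sums and z = Σ r_i the total number of 1s. Each pair of columns can share at most one row with both entries 1 (else a 2×2 all-ones block appears), so Σ_i C(r_i, 2) ≤ C(74, 2) = 2701. By convexity Σ_i C(r_i, 2) ≥ 152·C(z/152, 2) = z(z − 152)/(2·152), giving z² − 152z − 152·74·73 ≤ 0 and hence z ≤ (1/2)[152 + √(23104 + 4·821104)] = (1/2)[152 + √3307520] ≈ (1/2)(152 + 1818.6588) = 985.3294.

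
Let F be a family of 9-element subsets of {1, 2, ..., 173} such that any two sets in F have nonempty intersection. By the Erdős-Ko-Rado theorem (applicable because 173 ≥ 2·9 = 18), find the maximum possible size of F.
max |F| = C(172, 8) = 16104878212995

Erdős-Ko-Rado (1961): when n ≥ 2k, max |F| = C(n−1, k−1). The bound is attained by the star {A : i ∈ A} for any fixed i ∈ [n]. Here C(173−1, 9−1) = C(172, 8) = 16104878212995.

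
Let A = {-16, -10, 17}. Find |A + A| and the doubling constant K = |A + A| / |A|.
K = |A + A| / |A| = 6/3 = 2

Enumerate A + A = {a + b : a, b ∈ A}. With |A| = 3, there are |A|^2 = 9 ordered sum pairs; collecting distinct values, A + A = {-32, -26, -20, 1, 7, 34}, so |A + A| = 6. Thus K = 6/3 = 2. For comparison, the minimum possible |A + A| over all 3-element sets is 2·3 − 1 = 5 (so min K = 5/3), attained only by arithmetic progressions.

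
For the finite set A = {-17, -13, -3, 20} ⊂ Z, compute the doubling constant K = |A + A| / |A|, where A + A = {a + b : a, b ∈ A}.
K = |A + A| / |A| = 10/4 = 5/2

Enumerate A + A = {a + b : a, b ∈ A}. With |A| = 4, there are |A|^2 = 16 ordered sum pairs; collecting distinct values, A + A = {-34, -30, -26, -20, -16, -6, 3, 7, 17, 40}, so |A + A| = 10. Thus K = 10/4 = 5/2. For comparison, the minimum possible |A + A| over all 4-element sets is 2·4 − 1 = 7 (so min K = 7/4), attained only by arithmetic progressions.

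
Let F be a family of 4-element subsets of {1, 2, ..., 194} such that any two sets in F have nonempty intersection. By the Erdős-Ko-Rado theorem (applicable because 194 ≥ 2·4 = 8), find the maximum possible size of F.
max |F| = C(193, 3) = 1179616

Erdős-Ko-Rado (1961): when n ≥ 2k, max |F| = C(n−1, k−1). The bound is attained by the star {A : i ∈ A} for any fixed i ∈ [n]. Here C(194−1, 4−1) = C(193, 3) = 1179616.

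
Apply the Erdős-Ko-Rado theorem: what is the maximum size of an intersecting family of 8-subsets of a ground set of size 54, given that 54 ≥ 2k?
max |F| = C(53, 7) = 154143080

The Erdős-Ko-Rado theorem states: for n ≥ 2k, an intersecting family of k-subsets of an n-element set has size at most C(n − 1, k − 1), with equality for 'star' families {A ⊆ [n] : |A| = k, i ∈ A} (fix an element i). For n = 54, k = 8: C(53, 7) = 154143080.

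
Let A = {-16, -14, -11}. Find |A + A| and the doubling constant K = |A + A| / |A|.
K = |A + A| / |A| = 6/3 = 2

Enumerate A + A = {a + b : a, b ∈ A}. With |A| = 3, there are |A|^2 = 9 ordered sum pairs; collecting distinct values, A + A = {-32, -30, -28, -27, -25, -22}, so |A + A| = 6. Thus K = 6/3 = 2. For comparison, the minimum possible |A + A| over all 3-element sets is 2·3 − 1 = 5 (so min K = 5/3), attained only by arithmetic progressions.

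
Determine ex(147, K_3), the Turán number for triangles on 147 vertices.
ex(147, K_3) = ⌊147^2/4⌋ = 5402

Mantel (1907): a triangle-free graph on n vertices has at most ⌊n^2/4⌋ edges, with equality for the complete bipartite graph K_{⌊n/2⌋, ⌈n/2⌉}. For n = 147: ⌊147^2/4⌋ = ⌊21609/4⌋ = 5402. The extremal graph is K_{73, 74}, which has 73·74 = 5402 edges.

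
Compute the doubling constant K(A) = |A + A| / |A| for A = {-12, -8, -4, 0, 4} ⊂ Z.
K = |A + A| / |A| = 9/5

Enumerate A + A = {a + b : a, b ∈ A}. With |A| = 5, there are |A|^2 = 25 ordered sum pairs; collecting distinct values, A + A = {-24, -20, -16, -12, -8, -4, 0, 4, 8}, so |A + A| = 9. Thus K = 9/5. Here |A + A| = 2|A| − 1 = 9, the minimum possible — so K = 9/5 is minimal, which holds iff A is an arithmetic progression.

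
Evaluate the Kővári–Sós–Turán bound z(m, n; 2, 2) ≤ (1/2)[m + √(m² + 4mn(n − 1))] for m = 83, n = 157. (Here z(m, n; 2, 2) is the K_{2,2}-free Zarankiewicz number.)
z(83, 157; 2, 2) ≤ (1/2)[83 + √(83² + 4·83·157·156)] = (1/2)[83 + √8138233] = 1467.8794

Kővári–Sós–Turán: let r_1, ..., r_83 be the row sums and z = Σ r_i the total number of 1s. Each pair of columns can share at most one row with both entries 1 (else a 2×2 all-ones block appears), so Σ_i C(r_i, 2) ≤ C(157, 2) = 12246. By convexity Σ_i C(r_i, 2) ≥ 83·C(z/83, 2) = z(z − 83)/(2·83), giving z² − 83z − 83·157·156 ≤ 0 and hence z ≤ (1/2)[83 + √(6889 + 4·2032836)] = (1/2)[83 + √8138233] ≈ (1/2)(83 + 2852.7588) = 1467.8794.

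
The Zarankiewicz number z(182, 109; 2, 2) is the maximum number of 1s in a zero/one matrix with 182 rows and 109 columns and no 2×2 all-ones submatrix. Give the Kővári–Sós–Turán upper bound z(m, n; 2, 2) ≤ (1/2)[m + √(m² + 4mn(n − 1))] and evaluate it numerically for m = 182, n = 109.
z(182, 109; 2, 2) ≤ (1/2)[182 + √(182² + 4·182·109·108)] = (1/2)[182 + √8603140] = 1557.5555

Kővári–Sós–Turán: let r_1, ..., r_182 be the row sums and z = Σ r_i the total number of 1s. Each pair of columns can share at most one row with both entries 1 (else a 2×2 all-ones block appears), so Σ_i C(r_i, 2) ≤ C(109, 2) = 5886. By convexity Σ_i C(r_i, 2) ≥ 182·C(z/182, 2) = z(z − 182)/(2·182), giving z² − 182z − 182·109·108 ≤ 0 and hence z ≤ (1/2)[182 + √(33124 + 4·2142504)] = (1/2)[182 + √8603140] ≈ (1/2)(182 + 2933.111) = 1557.5555.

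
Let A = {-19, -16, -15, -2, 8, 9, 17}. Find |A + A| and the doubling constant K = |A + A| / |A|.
K = |A + A| / |A| = 27/7

Enumerate A + A = {a + b : a, b ∈ A}. With |A| = 7, there are |A|^2 = 49 ordered sum pairs; collecting distinct values, A + A = {-38, -35, -34, -32, -31, -30, -21, -18, -17, -11, -10, -8, -7, -6, -4, -2, 1, 2, 6, 7, 15, 16, 17, 18, 25, 26, 34}, so |A + A| = 27. Thus K = 27/7. For comparison, the minimum possible |A + A| over all 7-element sets is 2·7 − 1 = 13 (so min K = 13/7), attained only by arithmetic progressions.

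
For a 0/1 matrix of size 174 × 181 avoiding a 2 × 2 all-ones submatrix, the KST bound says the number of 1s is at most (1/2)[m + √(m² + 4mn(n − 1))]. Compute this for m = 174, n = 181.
z(174, 181; 2, 2) ≤ (1/2)[174 + √(174² + 4·174·181·180)] = (1/2)[174 + √22705956] = 2469.5384

Kővári–Sós–Turán: let r_1, ..., r_174 be the row sums and z = Σ r_i the total number of 1s. Each pair of columns can share at most one row with both entries 1 (else a 2×2 all-ones block appears), so Σ_i C(r_i, 2) ≤ C(181, 2) = 16290. By convexity Σ_i C(r_i, 2) ≥ 174·C(z/174, 2) = z(z − 174)/(2·174), giving z² − 174z − 174·181·180 ≤ 0 and hence z ≤ (1/2)[174 + √(30276 + 4·5668920)] = (1/2)[174 + √22705956] ≈ (1/2)(174 + 4765.0767) = 2469.5384.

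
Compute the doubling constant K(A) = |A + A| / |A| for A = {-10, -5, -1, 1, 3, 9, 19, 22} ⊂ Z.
K = |A + A| / |A| = 31/8

Enumerate A + A = {a + b : a, b ∈ A}. With |A| = 8, there are |A|^2 = 64 ordered sum pairs; collecting distinct values, A + A = {-20, -15, -11, -10, -9, -7, -6, -4, -2, -1, 0, 2, 4, 6, 8, 9, 10, 12, 14, 17, 18, 20, 21, 22, 23, 25, 28, 31, 38, 41, 44}, so |A + A| = 31. Thus K = 31/8. For comparison, the minimum possible |A + A| over all 8-element sets is 2·8 − 1 = 15 (so min K = 15/8), attained only by arithmetic progressions.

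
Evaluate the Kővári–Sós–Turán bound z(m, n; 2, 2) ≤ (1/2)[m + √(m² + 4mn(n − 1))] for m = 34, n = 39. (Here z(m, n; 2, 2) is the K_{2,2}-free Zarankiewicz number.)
z(34, 39; 2, 2) ≤ (1/2)[34 + √(34² + 4·34·39·38)] = (1/2)[34 + √202708] = 242.1155

Kővári–Sós–Turán: let r_1, ..., r_34 be the row sums and z = Σ r_i the total number of 1s. Each pair of columns can share at most one row with both entries 1 (else a 2×2 all-ones block appears), so Σ_i C(r_i, 2) ≤ C(39, 2) = 741. By convexity Σ_i C(r_i, 2) ≥ 34·C(z/34, 2) = z(z − 34)/(2·34), giving z² − 34z − 34·39·38 ≤ 0 and hence z ≤ (1/2)[34 + √(1156 + 4·50388)] = (1/2)[34 + √202708] ≈ (1/2)(34 + 450.2311) = 242.1155.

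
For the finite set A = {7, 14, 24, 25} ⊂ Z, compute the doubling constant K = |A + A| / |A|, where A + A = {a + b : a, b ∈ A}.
K = |A + A| / |A| = 10/4 = 5/2

Enumerate A + A = {a + b : a, b ∈ A}. With |A| = 4, there are |A|^2 = 16 ordered sum pairs; collecting distinct values, A + A = {14, 21, 28, 31, 32, 38, 39, 48, 49, 50}, so |A + A| = 10. Thus K = 10/4 = 5/2. For comparison, the minimum possible |A + A| over all 4-element sets is 2·4 − 1 = 7 (so min K = 7/4), attained only by arithmetic progressions.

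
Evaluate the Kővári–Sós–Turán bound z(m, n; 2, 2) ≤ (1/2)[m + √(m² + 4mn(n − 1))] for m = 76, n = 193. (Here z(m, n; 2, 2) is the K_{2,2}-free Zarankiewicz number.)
z(76, 193; 2, 2) ≤ (1/2)[76 + √(76² + 4·76·193·192)] = (1/2)[76 + √11270800] = 1716.6006

Kővári–Sós–Turán: let r_1, ..., r_76 be the row sums and z = Σ r_i the total number of 1s. Each pair of columns can share at most one row with both entries 1 (else a 2×2 all-ones block appears), so Σ_i C(r_i, 2) ≤ C(193, 2) = 18528. By convexity Σ_i C(r_i, 2) ≥ 76·C(z/76, 2) = z(z − 76)/(2·76), giving z² − 76z − 76·193·192 ≤ 0 and hence z ≤ (1/2)[76 + √(5776 + 4·2816256)] = (1/2)[76 + √11270800] ≈ (1/2)(76 + 3357.2012) = 1716.6006.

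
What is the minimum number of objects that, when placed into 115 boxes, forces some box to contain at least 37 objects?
n = (37 − 1)·115 + 1 = 4141

By the generalised pigeonhole principle, to guarantee some box contains ≥ r objects we need more than (r − 1) · k objects total. Threshold: n = (r − 1) · k + 1. With r = 37 and k = 115: n = 36 · 115 + 1 = 4140 + 1 = 4141. For n = 4140 = 36 · 115, we can put exactly 36 objects in every box, avoiding 37 in any single one — so 4141 is tight.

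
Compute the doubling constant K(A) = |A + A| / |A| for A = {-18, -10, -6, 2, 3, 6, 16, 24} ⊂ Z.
K = |A + A| / |A| = 30/8 = 15/4

Enumerate A + A = {a + b : a, b ∈ A}. With |A| = 8, there are |A|^2 = 64 ordered sum pairs; collecting distinct values, A + A = {-36, -28, -24, -20, -16, -15, -12, -8, -7, -4, -3, -2, 0, 4, 5, 6, 8, 9, 10, 12, 14, 18, 19, 22, 26, 27, 30, 32, 40, 48}, so |A + A| = 30. Thus K = 30/8 = 15/4. For comparison, the minimum possible |A + A| over all 8-element sets is 2·8 − 1 = 15 (so min K = 15/8), attained only by arithmetic progressions.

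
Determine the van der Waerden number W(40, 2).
W(40, 2) = 40 + 1 = 41

A 2-term AP is any pair of integers, so a monochromatic 2-AP exists iff some colour is used at least twice. With 40 colours, the colouring i ↦ i on {1, ..., 40} uses each colour once, avoiding any monochromatic pair, so W(40, 2) > 40. For {1, ..., 41}, pigeonhole forces two integers of the same colour, which form a monochromatic 2-AP. Hence W(40, 2) = 41.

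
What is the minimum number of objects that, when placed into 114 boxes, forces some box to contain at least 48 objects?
n = (48 − 1)·114 + 1 = 5359

By the generalised pigeonhole principle, to guarantee some box contains ≥ r objects we need more than (r − 1) · k objects total. Threshold: n = (r − 1) · k + 1. With r = 48 and k = 114: n = 47 · 114 + 1 = 5358 + 1 = 5359. For n = 5358 = 47 · 114, we can put exactly 47 objects in every box, avoiding 48 in any single one — so 5359 is tight.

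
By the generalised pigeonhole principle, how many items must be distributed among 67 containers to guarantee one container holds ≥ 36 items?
n = (36 − 1)·67 + 1 = 2346

By the generalised pigeonhole principle, to guarantee some box contains ≥ r objects we need more than (r − 1) · k objects total. Threshold: n = (r − 1) · k + 1. With r = 36 and k = 67: n = 35 · 67 + 1 = 2345 + 1 = 2346. For n = 2345 = 35 · 67, we can put exactly 35 objects in every box, avoiding 36 in any single one — so 2346 is tight.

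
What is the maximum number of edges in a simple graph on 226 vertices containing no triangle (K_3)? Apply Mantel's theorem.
ex(226, K_3) = ⌊226^2/4⌋ = 12769

Mantel (1907): a triangle-free graph on n vertices has at most ⌊n^2/4⌋ edges, with equality for the complete bipartite graph K_{⌊n/2⌋, ⌈n/2⌉}. For n = 226: ⌊226^2/4⌋ = ⌊51076/4⌋ = 12769. The extremal graph is K_{113, 113}, which has 113·113 = 12769 edges.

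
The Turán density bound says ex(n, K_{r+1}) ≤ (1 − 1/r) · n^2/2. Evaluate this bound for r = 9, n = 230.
Turán density bound = (8/9) · 230^2/2 = 211600/9 ≈ 23511.1111

Turán's theorem: ex(n, K_{r+1}) is achieved by the complete r-partite Turán graph T(n, r) with parts as balanced as possible, and is at most (1 − 1/r) · n^2/2. For r = 9, n = 230: the density bound is (8/9) · 52900/2 = 211600/9 ≈ 23511.1111. The integer-valued extremum is e(T(230, 9)) = 23510, which is strictly less than the density bound 211600/9 since 9 ∤ 230 (the parts of T(230, 9) cannot all be equal).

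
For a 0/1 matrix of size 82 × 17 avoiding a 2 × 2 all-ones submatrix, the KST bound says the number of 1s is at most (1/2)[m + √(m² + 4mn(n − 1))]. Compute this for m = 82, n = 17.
z(82, 17; 2, 2) ≤ (1/2)[82 + √(82² + 4·82·17·16)] = (1/2)[82 + √95940] = 195.8709

Kővári–Sós–Turán: let r_1, ..., r_82 be the row sums and z = Σ r_i the total number of 1s. Each pair of columns can share at most one row with both entries 1 (else a 2×2 all-ones block appears), so Σ_i C(r_i, 2) ≤ C(17, 2) = 136. By convexity Σ_i C(r_i, 2) ≥ 82·C(z/82, 2) = z(z − 82)/(2·82), giving z² − 82z − 82·17·16 ≤ 0 and hence z ≤ (1/2)[82 + √(6724 + 4·22304)] = (1/2)[82 + √95940] ≈ (1/2)(82 + 309.7418) = 195.8709.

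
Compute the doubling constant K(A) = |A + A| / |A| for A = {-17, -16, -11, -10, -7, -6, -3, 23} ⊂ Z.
K = |A + A| / |A| = 29/8

Enumerate A + A = {a + b : a, b ∈ A}. With |A| = 8, there are |A|^2 = 64 ordered sum pairs; collecting distinct values, A + A = {-34, -33, -32, -28, -27, -26, -24, -23, -22, -21, -20, -19, -18, -17, -16, -14, -13, -12, -10, -9, -6, 6, 7, 12, 13, 16, 17, 20, 46}, so |A + A| = 29. Thus K = 29/8. For comparison, the minimum possible |A + A| over all 8-element sets is 2·8 − 1 = 15 (so min K = 15/8), attained only by arithmetic progressions.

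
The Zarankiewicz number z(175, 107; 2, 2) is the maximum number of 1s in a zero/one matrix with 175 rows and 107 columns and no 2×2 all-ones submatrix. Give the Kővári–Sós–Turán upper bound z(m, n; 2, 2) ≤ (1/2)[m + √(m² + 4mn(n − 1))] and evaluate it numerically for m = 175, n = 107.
z(175, 107; 2, 2) ≤ (1/2)[175 + √(175² + 4·175·107·106)] = (1/2)[175 + √7970025] = 1499.0616

Kővári–Sós–Turán: let r_1, ..., r_175 be the row sums and z = Σ r_i the total number of 1s. Each pair of columns can share at most one row with both entries 1 (else a 2×2 all-ones block appears), so Σ_i C(r_i, 2) ≤ C(107, 2) = 5671. By convexity Σ_i C(r_i, 2) ≥ 175·C(z/175, 2) = z(z − 175)/(2·175), giving z² − 175z − 175·107·106 ≤ 0 and hence z ≤ (1/2)[175 + √(30625 + 4·1984850)] = (1/2)[175 + √7970025] ≈ (1/2)(175 + 2823.1233) = 1499.0616.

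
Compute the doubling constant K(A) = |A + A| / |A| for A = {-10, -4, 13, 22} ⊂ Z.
K = |A + A| / |A| = 10/4 = 5/2

Enumerate A + A = {a + b : a, b ∈ A}. With |A| = 4, there are |A|^2 = 16 ordered sum pairs; collecting distinct values, A + A = {-20, -14, -8, 3, 9, 12, 18, 26, 35, 44}, so |A + A| = 10. Thus K = 10/4 = 5/2. For comparison, the minimum possible |A + A| over all 4-element sets is 2·4 − 1 = 7 (so min K = 7/4), attained only by arithmetic progressions.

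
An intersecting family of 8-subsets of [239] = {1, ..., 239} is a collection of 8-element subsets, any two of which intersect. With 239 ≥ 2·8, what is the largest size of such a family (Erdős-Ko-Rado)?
max |F| = C(238, 7) = 7851170253576

The Erdős-Ko-Rado theorem states: for n ≥ 2k, an intersecting family of k-subsets of an n-element set has size at most C(n − 1, k − 1), with equality for 'star' families {A ⊆ [n] : |A| = k, i ∈ A} (fix an element i). For n = 239, k = 8: C(238, 7) = 7851170253576.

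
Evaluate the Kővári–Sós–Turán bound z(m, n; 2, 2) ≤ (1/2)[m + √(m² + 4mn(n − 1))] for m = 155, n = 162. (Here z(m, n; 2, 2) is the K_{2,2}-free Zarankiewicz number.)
z(155, 162; 2, 2) ≤ (1/2)[155 + √(155² + 4·155·162·161)] = (1/2)[155 + √16194865] = 2089.6422

Kővári–Sós–Turán: let r_1, ..., r_155 be the row sums and z = Σ r_i the total number of 1s. Each pair of columns can share at most one row with both entries 1 (else a 2×2 all-ones block appears), so Σ_i C(r_i, 2) ≤ C(162, 2) = 13041. By convexity Σ_i C(r_i, 2) ≥ 155·C(z/155, 2) = z(z − 155)/(2·155), giving z² − 155z − 155·162·161 ≤ 0 and hence z ≤ (1/2)[155 + √(24025 + 4·4042710)] = (1/2)[155 + √16194865] ≈ (1/2)(155 + 4024.2844) = 2089.6422.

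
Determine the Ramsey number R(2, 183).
R(2, 183) = 183

R(2, k) = k for all k ≥ 2: in a 2-colouring of K_k, either some edge is red (a red K_2) or all edges are blue (a blue K_k). And K_{182} coloured all-blue has no blue K_183, so R(2, 183) > 182. Hence R(2, 183) = 183.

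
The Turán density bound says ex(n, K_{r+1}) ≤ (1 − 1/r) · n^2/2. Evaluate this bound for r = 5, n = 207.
Turán density bound = (4/5) · 207^2/2 = 85698/5 ≈ 17139.6

Turán's theorem: ex(n, K_{r+1}) is achieved by the complete r-partite Turán graph T(n, r) with parts as balanced as possible, and is at most (1 − 1/r) · n^2/2. For r = 5, n = 207: the density bound is (4/5) · 42849/2 = 85698/5 ≈ 17139.6. The integer-valued extremum is e(T(207, 5)) = 17139, which is strictly less than the density bound 85698/5 since 5 ∤ 207 (the parts of T(207, 5) cannot all be equal).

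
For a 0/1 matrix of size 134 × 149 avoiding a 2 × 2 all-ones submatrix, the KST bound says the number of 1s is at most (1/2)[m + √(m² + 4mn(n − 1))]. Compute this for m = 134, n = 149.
z(134, 149; 2, 2) ≤ (1/2)[134 + √(134² + 4·134·149·148)] = (1/2)[134 + √11837828] = 1787.3072

Kővári–Sós–Turán: let r_1, ..., r_134 be the row sums and z = Σ r_i the total number of 1s. Each pair of columns can share at most one row with both entries 1 (else a 2×2 all-ones block appears), so Σ_i C(r_i, 2) ≤ C(149, 2) = 11026. By convexity Σ_i C(r_i, 2) ≥ 134·C(z/134, 2) = z(z − 134)/(2·134), giving z² − 134z − 134·149·148 ≤ 0 and hence z ≤ (1/2)[134 + √(17956 + 4·2954968)] = (1/2)[134 + √11837828] ≈ (1/2)(134 + 3440.6145) = 1787.3072.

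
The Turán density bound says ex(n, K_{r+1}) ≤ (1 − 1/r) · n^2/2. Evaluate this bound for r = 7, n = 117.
Turán density bound = (6/7) · 117^2/2 = 41067/7 ≈ 5866.7143

Turán's theorem: ex(n, K_{r+1}) is achieved by the complete r-partite Turán graph T(n, r) with parts as balanced as possible, and is at most (1 − 1/r) · n^2/2. For r = 7, n = 117: the density bound is (6/7) · 13689/2 = 41067/7 ≈ 5866.7143. The integer-valued extremum is e(T(117, 7)) = 5866, which is strictly less than the density bound 41067/7 since 7 ∤ 117 (the parts of T(117, 7) cannot all be equal).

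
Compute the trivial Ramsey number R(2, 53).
R(2, 53) = 53

R(2, k) = k for all k ≥ 2: in a 2-colouring of K_k, either some edge is red (a red K_2) or all edges are blue (a blue K_k). And K_{52} coloured all-blue has no blue K_53, so R(2, 53) > 52. Hence R(2, 53) = 53.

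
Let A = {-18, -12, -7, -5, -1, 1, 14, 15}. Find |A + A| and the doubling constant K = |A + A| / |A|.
K = |A + A| / |A| = 31/8

Enumerate A + A = {a + b : a, b ∈ A}. With |A| = 8, there are |A|^2 = 64 ordered sum pairs; collecting distinct values, A + A = {-36, -30, -25, -24, -23, -19, -17, -14, -13, -12, -11, -10, -8, -6, -4, -3, -2, 0, 2, 3, 7, 8, 9, 10, 13, 14, 15, 16, 28, 29, 30}, so |A + A| = 31. Thus K = 31/8. For comparison, the minimum possible |A + A| over all 8-element sets is 2·8 − 1 = 15 (so min K = 15/8), attained only by arithmetic progressions.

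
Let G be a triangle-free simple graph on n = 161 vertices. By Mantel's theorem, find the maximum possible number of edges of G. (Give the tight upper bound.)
ex(161, K_3) = ⌊161^2/4⌋ = 6480

Mantel (1907): a triangle-free graph on n vertices has at most ⌊n^2/4⌋ edges, with equality for the complete bipartite graph K_{⌊n/2⌋, ⌈n/2⌉}. For n = 161: ⌊161^2/4⌋ = ⌊25921/4⌋ = 6480. The extremal graph is K_{80, 81}, which has 80·81 = 6480 edges.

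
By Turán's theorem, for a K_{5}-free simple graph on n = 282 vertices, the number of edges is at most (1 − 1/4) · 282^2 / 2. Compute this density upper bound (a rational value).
Turán density bound = (3/4) · 282^2/2 = 59643/2 ≈ 29821.5

Turán's theorem: ex(n, K_{r+1}) is achieved by the complete r-partite Turán graph T(n, r) with parts as balanced as possible, and is at most (1 − 1/r) · n^2/2. For r = 4, n = 282: the density bound is (3/4) · 79524/2 = 59643/2 ≈ 29821.5. The integer-valued extremum is e(T(282, 4)) = 29821, which is strictly less than the density bound 59643/2 since 4 ∤ 282 (the parts of T(282, 4) cannot all be equal).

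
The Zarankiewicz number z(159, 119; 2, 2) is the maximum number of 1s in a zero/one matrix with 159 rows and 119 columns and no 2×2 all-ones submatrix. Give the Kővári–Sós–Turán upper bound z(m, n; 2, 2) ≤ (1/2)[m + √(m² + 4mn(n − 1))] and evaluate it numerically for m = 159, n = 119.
z(159, 119; 2, 2) ≤ (1/2)[159 + √(159² + 4·159·119·118)] = (1/2)[159 + √8955993] = 1575.8283

Kővári–Sós–Turán: let r_1, ..., r_159 be the row sums and z = Σ r_i the total number of 1s. Each pair of columns can share at most one row with both entries 1 (else a 2×2 all-ones block appears), so Σ_i C(r_i, 2) ≤ C(119, 2) = 7021. By convexity Σ_i C(r_i, 2) ≥ 159·C(z/159, 2) = z(z − 159)/(2·159), giving z² − 159z − 159·119·118 ≤ 0 and hence z ≤ (1/2)[159 + √(25281 + 4·2232678)] = (1/2)[159 + √8955993] ≈ (1/2)(159 + 2992.6565) = 1575.8283.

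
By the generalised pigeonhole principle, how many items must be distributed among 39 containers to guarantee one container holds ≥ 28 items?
n = (28 − 1)·39 + 1 = 1054

By the generalised pigeonhole principle, to guarantee some box contains ≥ r objects we need more than (r − 1) · k objects total. Threshold: n = (r − 1) · k + 1. With r = 28 and k = 39: n = 27 · 39 + 1 = 1053 + 1 = 1054. For n = 1053 = 27 · 39, we can put exactly 27 objects in every box, avoiding 28 in any single one — so 1054 is tight.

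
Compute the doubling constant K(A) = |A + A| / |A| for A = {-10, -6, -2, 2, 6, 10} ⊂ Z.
K = |A + A| / |A| = 11/6

Enumerate A + A = {a + b : a, b ∈ A}. With |A| = 6, there are |A|^2 = 36 ordered sum pairs; collecting distinct values, A + A = {-20, -16, -12, -8, -4, 0, 4, 8, 12, 16, 20}, so |A + A| = 11. Thus K = 11/6. Here |A + A| = 2|A| − 1 = 11, the minimum possible — so K = 11/6 is minimal, which holds iff A is an arithmetic progression.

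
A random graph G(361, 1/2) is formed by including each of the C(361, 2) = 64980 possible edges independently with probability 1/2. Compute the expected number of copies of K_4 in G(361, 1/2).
E[# K_4] = C(361, 4) · (1/2)^C(4, 2) = 695946630 / 2^6 = 347973315/32 = 10874166.09375

For each 4-subset S of vertices (there are C(361, 4) = 695946630 such S), let X_S = 1 if S induces a K_4 (all C(4, 2) = 6 edges present). Then P(X_S = 1) = (1/2)^6 = 1/64. By linearity of expectation, E[# K_4] = C(361, 4) · (1/2)^6 = 695946630 / 64 = 347973315/32 = 10874166.09375.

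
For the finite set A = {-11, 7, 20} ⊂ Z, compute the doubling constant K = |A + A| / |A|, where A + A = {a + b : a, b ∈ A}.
K = |A + A| / |A| = 6/3 = 2

Enumerate A + A = {a + b : a, b ∈ A}. With |A| = 3, there are |A|^2 = 9 ordered sum pairs; collecting distinct values, A + A = {-22, -4, 9, 14, 27, 40}, so |A + A| = 6. Thus K = 6/3 = 2. For comparison, the minimum possible |A + A| over all 3-element sets is 2·3 − 1 = 5 (so min K = 5/3), attained only by arithmetic progressions.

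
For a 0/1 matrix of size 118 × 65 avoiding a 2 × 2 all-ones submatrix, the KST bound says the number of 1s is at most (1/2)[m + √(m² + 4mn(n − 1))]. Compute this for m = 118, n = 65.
z(118, 65; 2, 2) ≤ (1/2)[118 + √(118² + 4·118·65·64)] = (1/2)[118 + √1977444] = 762.1081

Kővári–Sós–Turán: let r_1, ..., r_118 be the row sums and z = Σ r_i the total number of 1s. Each pair of columns can share at most one row with both entries 1 (else a 2×2 all-ones block appears), so Σ_i C(r_i, 2) ≤ C(65, 2) = 2080. By convexity Σ_i C(r_i, 2) ≥ 118·C(z/118, 2) = z(z − 118)/(2·118), giving z² − 118z − 118·65·64 ≤ 0 and hence z ≤ (1/2)[118 + √(13924 + 4·490880)] = (1/2)[118 + √1977444] ≈ (1/2)(118 + 1406.2162) = 762.1081.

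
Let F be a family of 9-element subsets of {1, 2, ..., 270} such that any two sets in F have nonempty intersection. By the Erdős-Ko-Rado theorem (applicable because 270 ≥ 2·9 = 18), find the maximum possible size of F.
max |F| = C(269, 8) = 612161890010407

Erdős-Ko-Rado (1961): when n ≥ 2k, max |F| = C(n−1, k−1). The bound is attained by the star {A : i ∈ A} for any fixed i ∈ [n]. Here C(270−1, 9−1) = C(269, 8) = 612161890010407.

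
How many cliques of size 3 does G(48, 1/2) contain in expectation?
E[# K_3] = C(48, 3) · (1/2)^C(3, 2) = 17296 / 2^3 = 2162

For each 3-subset S of vertices (there are C(48, 3) = 17296 such S), let X_S = 1 if S induces a K_3 (all C(3, 2) = 3 edges present). Then P(X_S = 1) = (1/2)^3 = 1/8. By linearity of expectation, E[# K_3] = C(48, 3) · (1/2)^3 = 17296 / 8 = 2162.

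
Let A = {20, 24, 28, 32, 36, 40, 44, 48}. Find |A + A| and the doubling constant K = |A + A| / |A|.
K = |A + A| / |A| = 15/8

Enumerate A + A = {a + b : a, b ∈ A}. With |A| = 8, there are |A|^2 = 64 ordered sum pairs; collecting distinct values, A + A = {40, 44, 48, 52, 56, 60, 64, 68, 72, 76, 80, 84, 88, 92, 96}, so |A + A| = 15. Thus K = 15/8. Here |A + A| = 2|A| − 1 = 15, the minimum possible — so K = 15/8 is minimal, which holds iff A is an arithmetic progression.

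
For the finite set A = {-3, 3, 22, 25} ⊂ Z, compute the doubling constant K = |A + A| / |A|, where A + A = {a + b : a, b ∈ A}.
K = |A + A| / |A| = 10/4 = 5/2

Enumerate A + A = {a + b : a, b ∈ A}. With |A| = 4, there are |A|^2 = 16 ordered sum pairs; collecting distinct values, A + A = {-6, 0, 6, 19, 22, 25, 28, 44, 47, 50}, so |A + A| = 10. Thus K = 10/4 = 5/2. For comparison, the minimum possible |A + A| over all 4-element sets is 2·4 − 1 = 7 (so min K = 7/4), attained only by arithmetic progressions.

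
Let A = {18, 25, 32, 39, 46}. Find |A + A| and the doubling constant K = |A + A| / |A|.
K = |A + A| / |A| = 9/5

Enumerate A + A = {a + b : a, b ∈ A}. With |A| = 5, there are |A|^2 = 25 ordered sum pairs; collecting distinct values, A + A = {36, 43, 50, 57, 64, 71, 78, 85, 92}, so |A + A| = 9. Thus K = 9/5. Here |A + A| = 2|A| − 1 = 9, the minimum possible — so K = 9/5 is minimal, which holds iff A is an arithmetic progression.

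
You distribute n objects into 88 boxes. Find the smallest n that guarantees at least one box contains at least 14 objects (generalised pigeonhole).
n = (14 − 1)·88 + 1 = 1145

By the generalised pigeonhole principle, to guarantee some box contains ≥ r objects we need more than (r − 1) · k objects total. Threshold: n = (r − 1) · k + 1. With r = 14 and k = 88: n = 13 · 88 + 1 = 1144 + 1 = 1145. For n = 1144 = 13 · 88, we can put exactly 13 objects in every box, avoiding 14 in any single one — so 1145 is tight.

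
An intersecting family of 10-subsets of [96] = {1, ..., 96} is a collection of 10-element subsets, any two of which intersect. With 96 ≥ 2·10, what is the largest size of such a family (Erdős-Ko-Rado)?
max |F| = C(95, 9) = 1174992339235

Erdős-Ko-Rado (1961): when n ≥ 2k, max |F| = C(n−1, k−1). The bound is attained by the star {A : i ∈ A} for any fixed i ∈ [n]. Here C(96−1, 10−1) = C(95, 9) = 1174992339235.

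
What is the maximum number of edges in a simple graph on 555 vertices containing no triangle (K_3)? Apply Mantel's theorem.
ex(555, K_3) = ⌊555^2/4⌋ = 77006

Mantel (1907): a triangle-free graph on n vertices has at most ⌊n^2/4⌋ edges, with equality for the complete bipartite graph K_{⌊n/2⌋, ⌈n/2⌉}. For n = 555: ⌊555^2/4⌋ = ⌊308025/4⌋ = 77006. The extremal graph is K_{277, 278}, which has 277·278 = 77006 edges.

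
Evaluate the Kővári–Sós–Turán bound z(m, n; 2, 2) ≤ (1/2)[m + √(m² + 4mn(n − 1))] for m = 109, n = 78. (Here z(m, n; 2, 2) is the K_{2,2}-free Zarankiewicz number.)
z(109, 78; 2, 2) ≤ (1/2)[109 + √(109² + 4·109·78·77)] = (1/2)[109 + √2630497] = 865.4403

Kővári–Sós–Turán: let r_1, ..., r_109 be the row sums and z = Σ r_i the total number of 1s. Each pair of columns can share at most one row with both entries 1 (else a 2×2 all-ones block appears), so Σ_i C(r_i, 2) ≤ C(78, 2) = 3003. By convexity Σ_i C(r_i, 2) ≥ 109·C(z/109, 2) = z(z − 109)/(2·109), giving z² − 109z − 109·78·77 ≤ 0 and hence z ≤ (1/2)[109 + √(11881 + 4·654654)] = (1/2)[109 + √2630497] ≈ (1/2)(109 + 1621.8807) = 865.4403.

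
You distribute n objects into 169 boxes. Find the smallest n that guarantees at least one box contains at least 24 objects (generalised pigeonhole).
n = (24 − 1)·169 + 1 = 3888

By the generalised pigeonhole principle, to guarantee some box contains ≥ r objects we need more than (r − 1) · k objects total. Threshold: n = (r − 1) · k + 1. With r = 24 and k = 169: n = 23 · 169 + 1 = 3887 + 1 = 3888. For n = 3887 = 23 · 169, we can put exactly 23 objects in every box, avoiding 24 in any single one — so 3888 is tight.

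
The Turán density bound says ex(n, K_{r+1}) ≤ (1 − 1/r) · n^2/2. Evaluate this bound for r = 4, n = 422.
Turán density bound = (3/4) · 422^2/2 = 133563/2 ≈ 66781.5

Turán's theorem: ex(n, K_{r+1}) is achieved by the complete r-partite Turán graph T(n, r) with parts as balanced as possible, and is at most (1 − 1/r) · n^2/2. For r = 4, n = 422: the density bound is (3/4) · 178084/2 = 133563/2 ≈ 66781.5. The integer-valued extremum is e(T(422, 4)) = 66781, which is strictly less than the density bound 133563/2 since 4 ∤ 422 (the parts of T(422, 4) cannot all be equal).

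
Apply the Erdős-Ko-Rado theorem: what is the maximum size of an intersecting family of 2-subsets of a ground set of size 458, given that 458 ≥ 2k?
max |F| = C(457, 1) = 457

The Erdős-Ko-Rado theorem states: for n ≥ 2k, an intersecting family of k-subsets of an n-element set has size at most C(n − 1, k − 1), with equality for 'star' families {A ⊆ [n] : |A| = k, i ∈ A} (fix an element i). For n = 458, k = 2: C(457, 1) = 457.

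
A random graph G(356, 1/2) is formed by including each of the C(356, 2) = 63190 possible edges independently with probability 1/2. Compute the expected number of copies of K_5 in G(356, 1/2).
E[# K_5] = C(356, 5) · (1/2)^C(5, 2) = 46325246176 / 2^10 = 1447663943/32 = 45239498.21875

For each 5-subset S of vertices (there are C(356, 5) = 46325246176 such S), let X_S = 1 if S induces a K_5 (all C(5, 2) = 10 edges present). Then P(X_S = 1) = (1/2)^10 = 1/1024. By linearity of expectation, E[# K_5] = C(356, 5) · (1/2)^10 = 46325246176 / 1024 = 1447663943/32 = 45239498.21875.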